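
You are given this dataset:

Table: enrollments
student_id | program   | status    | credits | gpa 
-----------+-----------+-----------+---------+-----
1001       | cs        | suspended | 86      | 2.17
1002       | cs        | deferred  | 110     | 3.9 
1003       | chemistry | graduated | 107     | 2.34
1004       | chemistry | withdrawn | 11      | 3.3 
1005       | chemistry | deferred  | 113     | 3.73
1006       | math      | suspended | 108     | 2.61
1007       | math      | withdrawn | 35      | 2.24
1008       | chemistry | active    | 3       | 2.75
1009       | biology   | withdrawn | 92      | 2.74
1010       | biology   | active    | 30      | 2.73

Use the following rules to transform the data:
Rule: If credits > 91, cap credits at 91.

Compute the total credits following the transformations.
620

Step 1: 5 records have credits > 91
Step 2: These records originally summed to 530
Step 3: After capping: 5 × 91 = 455
Step 4: Unaffected records sum: 165
Step 5: Final sum = 455 + 165 = 620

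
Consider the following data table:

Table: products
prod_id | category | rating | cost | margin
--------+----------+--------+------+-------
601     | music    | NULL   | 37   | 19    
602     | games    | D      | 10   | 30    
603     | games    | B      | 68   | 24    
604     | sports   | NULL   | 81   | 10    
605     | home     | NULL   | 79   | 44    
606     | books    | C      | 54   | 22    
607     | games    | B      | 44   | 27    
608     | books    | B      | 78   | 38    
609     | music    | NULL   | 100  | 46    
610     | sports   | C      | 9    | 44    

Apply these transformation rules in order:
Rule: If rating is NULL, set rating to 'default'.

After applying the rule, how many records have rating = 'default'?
4

Step 1: Count records where rating IS NULL
Step 2: Found 4 records with NULL rating
Step 3: These records will have rating set to 'default'
Step 4: Records already having rating = 'default': 0
Step 5: Answer: 4 + 0 = 4 records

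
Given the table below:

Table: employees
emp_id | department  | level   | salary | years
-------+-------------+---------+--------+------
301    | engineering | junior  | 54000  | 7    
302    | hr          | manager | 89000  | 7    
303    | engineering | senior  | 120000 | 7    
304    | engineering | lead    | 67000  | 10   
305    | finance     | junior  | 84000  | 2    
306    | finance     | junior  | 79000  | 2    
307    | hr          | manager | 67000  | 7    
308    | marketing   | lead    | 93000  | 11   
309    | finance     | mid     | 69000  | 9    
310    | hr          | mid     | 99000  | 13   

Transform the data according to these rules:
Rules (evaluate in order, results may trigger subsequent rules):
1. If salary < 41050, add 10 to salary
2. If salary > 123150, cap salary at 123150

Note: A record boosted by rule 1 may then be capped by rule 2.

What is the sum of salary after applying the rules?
821000

Step 1: Apply rule 1 to records with salary < 41050
  - 0 records get bonus of 10
  - Of these, 0 records then exceed 123150 and get capped
Step 2: Apply rule 2 to records with salary > 123150
  - 0 records (original) are capped
Step 3: Calculate final sum = 821000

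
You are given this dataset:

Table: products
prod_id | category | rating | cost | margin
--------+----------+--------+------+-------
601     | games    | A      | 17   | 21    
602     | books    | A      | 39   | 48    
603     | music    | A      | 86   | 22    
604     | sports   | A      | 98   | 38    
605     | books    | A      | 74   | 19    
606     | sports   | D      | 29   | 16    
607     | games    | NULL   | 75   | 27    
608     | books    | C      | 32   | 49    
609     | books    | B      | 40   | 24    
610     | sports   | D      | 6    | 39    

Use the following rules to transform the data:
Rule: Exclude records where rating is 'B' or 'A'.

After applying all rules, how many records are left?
4

Step 1: Count records to exclude
  - 1 (B) + 5 (A) = 6 records
Step 2: Total records: 10
Step 3: Remaining = 10 - 6 = 4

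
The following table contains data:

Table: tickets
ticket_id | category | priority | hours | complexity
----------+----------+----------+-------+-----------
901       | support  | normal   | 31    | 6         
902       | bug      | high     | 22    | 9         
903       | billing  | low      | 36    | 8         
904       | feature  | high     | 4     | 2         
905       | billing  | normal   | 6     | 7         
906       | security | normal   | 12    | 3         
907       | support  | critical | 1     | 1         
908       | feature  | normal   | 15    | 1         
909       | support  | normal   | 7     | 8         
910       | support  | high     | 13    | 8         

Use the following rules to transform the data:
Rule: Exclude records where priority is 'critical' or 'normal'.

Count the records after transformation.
4

Step 1: Count records to exclude
  - 1 (critical) + 5 (normal) = 6 records
Step 2: Total records: 10
Step 3: Remaining = 10 - 6 = 4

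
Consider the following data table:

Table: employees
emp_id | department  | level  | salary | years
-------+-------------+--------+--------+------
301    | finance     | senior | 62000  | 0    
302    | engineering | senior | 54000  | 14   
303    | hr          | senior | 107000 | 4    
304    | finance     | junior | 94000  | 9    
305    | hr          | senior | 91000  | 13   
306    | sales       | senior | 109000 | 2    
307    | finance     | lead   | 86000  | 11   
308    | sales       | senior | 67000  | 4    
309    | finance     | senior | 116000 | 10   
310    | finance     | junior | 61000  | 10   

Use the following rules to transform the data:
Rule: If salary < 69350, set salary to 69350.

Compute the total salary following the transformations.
880400

Step 1: 4 records have salary < 69350
Step 2: These records originally summed to 244000
Step 3: After setting to minimum: 4 × 69350 = 277400
Step 4: Unaffected records sum: 603000
Step 5: Final sum = 277400 + 603000 = 880400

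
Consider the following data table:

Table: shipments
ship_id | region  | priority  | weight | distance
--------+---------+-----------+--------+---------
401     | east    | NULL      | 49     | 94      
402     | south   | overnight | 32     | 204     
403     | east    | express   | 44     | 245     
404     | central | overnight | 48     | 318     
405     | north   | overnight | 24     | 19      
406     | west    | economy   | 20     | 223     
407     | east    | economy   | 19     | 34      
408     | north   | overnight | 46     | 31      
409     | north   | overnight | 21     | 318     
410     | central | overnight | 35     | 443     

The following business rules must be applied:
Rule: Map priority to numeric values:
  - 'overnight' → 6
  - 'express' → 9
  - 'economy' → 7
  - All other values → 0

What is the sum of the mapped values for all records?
59

Step 1: Apply mapping to each record
Step 2: Count by status:
  'overnight': 6 records × 6 = 36
  'express': 1 records × 9 = 9
  'economy': 2 records × 7 = 14
Step 3: Sum all mapped values = 59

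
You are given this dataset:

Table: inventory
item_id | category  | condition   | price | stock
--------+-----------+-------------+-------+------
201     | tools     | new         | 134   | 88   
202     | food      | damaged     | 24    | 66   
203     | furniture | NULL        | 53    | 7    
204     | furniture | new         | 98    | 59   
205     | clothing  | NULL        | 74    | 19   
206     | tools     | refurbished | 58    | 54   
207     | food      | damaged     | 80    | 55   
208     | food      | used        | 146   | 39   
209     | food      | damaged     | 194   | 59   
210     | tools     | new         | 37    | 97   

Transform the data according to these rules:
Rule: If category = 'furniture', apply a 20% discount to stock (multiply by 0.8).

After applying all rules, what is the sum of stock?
529.8

Step 1: Records with category = 'furniture' have total stock = 66
Step 2: Apply multiplier: 66 × 0.8 = 52.8
Step 3: Other records total: 477
Step 4: Final sum = 52.8 + 477 = 529.8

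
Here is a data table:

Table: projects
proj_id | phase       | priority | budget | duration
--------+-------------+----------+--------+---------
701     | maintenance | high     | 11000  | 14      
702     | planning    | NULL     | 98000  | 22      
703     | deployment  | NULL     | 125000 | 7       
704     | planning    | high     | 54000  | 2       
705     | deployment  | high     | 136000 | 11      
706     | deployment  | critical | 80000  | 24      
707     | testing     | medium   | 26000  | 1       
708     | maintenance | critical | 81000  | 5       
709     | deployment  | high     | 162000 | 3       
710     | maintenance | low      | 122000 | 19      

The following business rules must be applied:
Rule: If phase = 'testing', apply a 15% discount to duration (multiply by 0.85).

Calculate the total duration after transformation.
107.85

Step 1: Records with phase = 'testing' have total duration = 1
Step 2: Apply multiplier: 1 × 0.85 = 0.85
Step 3: Other records total: 107
Step 4: Final sum = 0.85 + 107 = 107.85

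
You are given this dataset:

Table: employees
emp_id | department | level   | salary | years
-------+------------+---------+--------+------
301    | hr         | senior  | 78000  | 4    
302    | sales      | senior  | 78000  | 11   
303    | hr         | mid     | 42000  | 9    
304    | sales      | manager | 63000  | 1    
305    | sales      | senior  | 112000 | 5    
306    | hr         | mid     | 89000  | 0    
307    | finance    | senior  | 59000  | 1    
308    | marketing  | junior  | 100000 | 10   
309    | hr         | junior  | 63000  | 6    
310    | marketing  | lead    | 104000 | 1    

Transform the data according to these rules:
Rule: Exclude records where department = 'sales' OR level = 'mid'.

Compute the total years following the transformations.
22

Step 1: Find records where department = 'sales' OR level = 'mid'
Step 2: 5 records match, summing to 26
Step 3: Original sum: 48
Step 4: Remaining sum = 48 - 26 = 22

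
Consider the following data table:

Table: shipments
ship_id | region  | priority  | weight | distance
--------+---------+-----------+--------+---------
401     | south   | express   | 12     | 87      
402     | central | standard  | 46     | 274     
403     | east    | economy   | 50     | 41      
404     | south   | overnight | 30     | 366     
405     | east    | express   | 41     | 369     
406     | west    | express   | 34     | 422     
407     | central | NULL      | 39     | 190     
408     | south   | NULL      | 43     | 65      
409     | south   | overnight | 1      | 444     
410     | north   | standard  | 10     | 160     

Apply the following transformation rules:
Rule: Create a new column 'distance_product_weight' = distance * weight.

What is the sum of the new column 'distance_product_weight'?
68404

Step 1: For each record, compute distance * weight
Example calculations:
  87 * 12 = 1044
  274 * 46 = 12604
  41 * 50 = 2050
  ...
Step 2: Sum all derived values
Step 3: Total = 68404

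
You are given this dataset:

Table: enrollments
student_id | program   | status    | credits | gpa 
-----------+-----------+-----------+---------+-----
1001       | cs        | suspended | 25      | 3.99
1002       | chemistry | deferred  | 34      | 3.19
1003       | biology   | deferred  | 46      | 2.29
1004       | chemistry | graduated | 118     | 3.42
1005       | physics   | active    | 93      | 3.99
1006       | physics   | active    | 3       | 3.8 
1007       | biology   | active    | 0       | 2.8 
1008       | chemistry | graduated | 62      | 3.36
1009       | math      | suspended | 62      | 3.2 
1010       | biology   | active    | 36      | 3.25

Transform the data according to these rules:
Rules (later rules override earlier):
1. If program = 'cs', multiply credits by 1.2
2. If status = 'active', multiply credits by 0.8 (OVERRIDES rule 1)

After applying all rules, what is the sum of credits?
457.6

Step 1: Rule 2 takes priority for records with status = 'active'
  - 4 records: 132 × 0.8 = 105.6
Step 2: Rule 1 applies to remaining records with program = 'cs'
  - 1 records: 25 × 1.2 = 30.0
Step 3: Other records unchanged: 322
Step 4: Final sum = 105.6 + 30.0 + 322 = 457.6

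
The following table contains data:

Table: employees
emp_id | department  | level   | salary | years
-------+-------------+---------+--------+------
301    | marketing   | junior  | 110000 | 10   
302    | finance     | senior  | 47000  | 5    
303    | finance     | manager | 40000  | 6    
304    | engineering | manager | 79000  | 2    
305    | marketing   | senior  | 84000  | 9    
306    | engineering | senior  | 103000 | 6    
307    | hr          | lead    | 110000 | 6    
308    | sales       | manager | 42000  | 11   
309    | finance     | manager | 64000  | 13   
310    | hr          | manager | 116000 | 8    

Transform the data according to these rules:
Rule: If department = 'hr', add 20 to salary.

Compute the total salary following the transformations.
795040

Step 1: Count records where department = 'hr': 2
Step 2: Total bonus added: 2 × 20 = 40
Step 3: Original sum of salary: 795000
Step 4: Final sum = 795000 + 40 = 795040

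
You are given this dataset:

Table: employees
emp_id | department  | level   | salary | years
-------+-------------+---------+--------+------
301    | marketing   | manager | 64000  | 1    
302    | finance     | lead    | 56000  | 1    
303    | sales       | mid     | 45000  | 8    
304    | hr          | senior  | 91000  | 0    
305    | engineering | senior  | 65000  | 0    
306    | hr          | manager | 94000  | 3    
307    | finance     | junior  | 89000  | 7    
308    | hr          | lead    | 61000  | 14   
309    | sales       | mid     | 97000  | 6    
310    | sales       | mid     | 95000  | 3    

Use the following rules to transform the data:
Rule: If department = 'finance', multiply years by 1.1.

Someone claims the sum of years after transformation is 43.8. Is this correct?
Yes, the result is correct.

Step 1: Calculate the correct sum after transformation
Step 2: Apply multiplier 1.1 to records where department = 'finance'
Step 3: Correct result = 43.8
Step 4: Claimed result = 43.8
Step 5: 43.8 = 43.8 ✓
Conclusion: The claimed result is correct.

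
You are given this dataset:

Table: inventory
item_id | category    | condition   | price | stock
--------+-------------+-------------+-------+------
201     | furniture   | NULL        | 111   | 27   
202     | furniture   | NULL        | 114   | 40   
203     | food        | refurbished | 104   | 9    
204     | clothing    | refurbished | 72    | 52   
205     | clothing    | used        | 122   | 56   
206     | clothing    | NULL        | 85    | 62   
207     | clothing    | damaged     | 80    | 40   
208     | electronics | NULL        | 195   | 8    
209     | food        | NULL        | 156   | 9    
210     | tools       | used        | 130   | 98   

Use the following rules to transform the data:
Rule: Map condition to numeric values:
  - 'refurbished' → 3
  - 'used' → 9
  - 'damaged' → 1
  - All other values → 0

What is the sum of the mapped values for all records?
25

Step 1: Apply mapping to each record
Step 2: Count by status:
  'refurbished': 2 records × 3 = 6
  'used': 2 records × 9 = 18
  'damaged': 1 records × 1 = 1
Step 3: Sum all mapped values = 25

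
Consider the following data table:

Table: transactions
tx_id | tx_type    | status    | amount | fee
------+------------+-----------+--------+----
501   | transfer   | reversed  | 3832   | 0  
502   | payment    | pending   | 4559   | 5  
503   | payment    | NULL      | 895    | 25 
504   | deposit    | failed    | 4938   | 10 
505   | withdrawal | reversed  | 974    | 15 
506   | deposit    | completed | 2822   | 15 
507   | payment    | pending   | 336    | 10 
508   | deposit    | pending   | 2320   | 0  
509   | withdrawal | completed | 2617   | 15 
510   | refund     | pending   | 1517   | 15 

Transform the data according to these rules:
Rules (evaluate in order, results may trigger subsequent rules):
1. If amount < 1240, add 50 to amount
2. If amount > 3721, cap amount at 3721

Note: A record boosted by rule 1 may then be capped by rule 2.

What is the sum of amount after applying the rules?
22794

Step 1: Apply rule 1 to records with amount < 1240
  - 3 records get bonus of 50
  - Of these, 0 records then exceed 3721 and get capped
Step 2: Apply rule 2 to records with amount > 3721
  - 3 records (original) are capped
Step 3: Calculate final sum = 22794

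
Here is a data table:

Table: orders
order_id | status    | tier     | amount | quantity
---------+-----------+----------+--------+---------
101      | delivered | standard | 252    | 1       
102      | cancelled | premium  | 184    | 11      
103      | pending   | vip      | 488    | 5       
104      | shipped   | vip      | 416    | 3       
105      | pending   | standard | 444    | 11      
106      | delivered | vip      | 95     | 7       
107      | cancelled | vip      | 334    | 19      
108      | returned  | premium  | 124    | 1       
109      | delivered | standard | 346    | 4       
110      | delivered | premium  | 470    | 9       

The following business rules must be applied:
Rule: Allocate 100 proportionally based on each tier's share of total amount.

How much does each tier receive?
premium: 24.67, standard: 33.05, vip: 42.28

Step 1: Calculate total amount = 3153
Step 2: Calculate each tier's proportion:
  premium: 778/3153 = 24.67% → 24.67
  standard: 1042/3153 = 33.05% → 33.05
  vip: 1333/3153 = 42.28% → 42.28
Step 3: Verify: sum of allocations ≈ 100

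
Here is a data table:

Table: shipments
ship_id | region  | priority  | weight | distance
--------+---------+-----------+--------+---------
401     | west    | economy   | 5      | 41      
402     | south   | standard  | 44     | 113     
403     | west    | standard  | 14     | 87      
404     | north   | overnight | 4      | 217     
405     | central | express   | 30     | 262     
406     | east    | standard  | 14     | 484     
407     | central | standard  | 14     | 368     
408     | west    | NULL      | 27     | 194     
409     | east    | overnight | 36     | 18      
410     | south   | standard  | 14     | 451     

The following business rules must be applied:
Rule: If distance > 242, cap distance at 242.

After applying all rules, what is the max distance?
242

Step 1: Original maximum distance = 484
Step 2: Apply cap at 242
Step 3: 4 records had distance > 242 and were capped
Step 4: Maximum after transformation = 242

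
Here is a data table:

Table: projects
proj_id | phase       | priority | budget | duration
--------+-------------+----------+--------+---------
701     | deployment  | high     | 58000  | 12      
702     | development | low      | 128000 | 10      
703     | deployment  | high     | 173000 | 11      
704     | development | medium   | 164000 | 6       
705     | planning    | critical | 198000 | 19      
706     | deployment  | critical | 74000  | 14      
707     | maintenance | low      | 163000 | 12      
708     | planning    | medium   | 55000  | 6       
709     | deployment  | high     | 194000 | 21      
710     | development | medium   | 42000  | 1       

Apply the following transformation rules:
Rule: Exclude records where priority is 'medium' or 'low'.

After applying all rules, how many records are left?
5

Step 1: Count records to exclude
  - 3 (medium) + 2 (low) = 5 records
Step 2: Total records: 10
Step 3: Remaining = 10 - 5 = 5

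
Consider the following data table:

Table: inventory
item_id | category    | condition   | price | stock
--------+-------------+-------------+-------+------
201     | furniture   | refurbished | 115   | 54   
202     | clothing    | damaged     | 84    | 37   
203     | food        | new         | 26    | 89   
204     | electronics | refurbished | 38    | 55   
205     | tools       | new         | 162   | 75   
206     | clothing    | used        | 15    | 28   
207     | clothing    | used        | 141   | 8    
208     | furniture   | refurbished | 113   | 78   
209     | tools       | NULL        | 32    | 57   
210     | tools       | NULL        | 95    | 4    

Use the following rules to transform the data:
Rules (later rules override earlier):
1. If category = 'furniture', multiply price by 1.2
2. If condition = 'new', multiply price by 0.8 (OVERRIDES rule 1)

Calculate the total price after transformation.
829.0

Step 1: Rule 2 takes priority for records with condition = 'new'
  - 2 records: 188 × 0.8 = 150.4
Step 2: Rule 1 applies to remaining records with category = 'furniture'
  - 2 records: 228 × 1.2 = 273.6
Step 3: Other records unchanged: 405
Step 4: Final sum = 150.4 + 273.6 + 405 = 829.0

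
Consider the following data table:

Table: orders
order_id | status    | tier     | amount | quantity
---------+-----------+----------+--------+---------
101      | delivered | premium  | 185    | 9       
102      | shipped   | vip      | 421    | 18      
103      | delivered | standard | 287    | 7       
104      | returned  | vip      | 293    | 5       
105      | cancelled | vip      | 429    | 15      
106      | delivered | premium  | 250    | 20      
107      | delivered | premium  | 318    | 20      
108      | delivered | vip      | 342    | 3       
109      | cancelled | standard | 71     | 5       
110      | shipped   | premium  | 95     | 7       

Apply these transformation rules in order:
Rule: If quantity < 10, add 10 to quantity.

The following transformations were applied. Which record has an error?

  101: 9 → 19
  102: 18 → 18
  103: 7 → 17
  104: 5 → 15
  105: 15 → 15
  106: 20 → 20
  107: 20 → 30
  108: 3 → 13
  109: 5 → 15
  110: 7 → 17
Record 107 has an error. The correct transformed value should be 20, not 30.

Step 1: Check each record against the rule
Step 2: Record 107 has quantity = 20
Step 3: Since 20 >= 10, the bonus should not have been applied
Step 4: Correct value = 20, but claimed value = 30
Conclusion: Record 107 has the error.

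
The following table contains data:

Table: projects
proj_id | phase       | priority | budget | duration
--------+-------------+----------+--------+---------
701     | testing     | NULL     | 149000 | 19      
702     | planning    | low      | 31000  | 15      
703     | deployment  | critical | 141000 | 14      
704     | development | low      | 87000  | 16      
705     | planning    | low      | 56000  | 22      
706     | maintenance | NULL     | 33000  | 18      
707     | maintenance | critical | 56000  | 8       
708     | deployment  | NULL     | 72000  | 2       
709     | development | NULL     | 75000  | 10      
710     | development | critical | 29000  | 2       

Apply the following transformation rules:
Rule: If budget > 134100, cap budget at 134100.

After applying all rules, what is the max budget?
134100

Step 1: Original maximum budget = 149000
Step 2: Apply cap at 134100
Step 3: 2 records had budget > 134100 and were capped
Step 4: Maximum after transformation = 134100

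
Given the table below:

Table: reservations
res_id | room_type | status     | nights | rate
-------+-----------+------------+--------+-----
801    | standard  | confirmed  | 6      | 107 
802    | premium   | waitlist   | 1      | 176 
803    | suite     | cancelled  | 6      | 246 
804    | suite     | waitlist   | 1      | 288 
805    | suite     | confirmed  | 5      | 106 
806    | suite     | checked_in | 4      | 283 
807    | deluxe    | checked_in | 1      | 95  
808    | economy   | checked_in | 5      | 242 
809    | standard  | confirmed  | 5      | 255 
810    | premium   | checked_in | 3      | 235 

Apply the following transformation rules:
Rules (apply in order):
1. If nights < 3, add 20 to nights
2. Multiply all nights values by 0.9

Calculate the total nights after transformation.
87.3

Step 1: Apply Rule 1 - Add 20 to records with nights < 3
  - 3 records affected: 3 + (3 × 20) = 63
  - Unaffected records: 34
  - Sum after Rule 1: 97
Step 2: Apply Rule 2 - Multiply all by 0.9
  - 97 × 0.9 = 87.3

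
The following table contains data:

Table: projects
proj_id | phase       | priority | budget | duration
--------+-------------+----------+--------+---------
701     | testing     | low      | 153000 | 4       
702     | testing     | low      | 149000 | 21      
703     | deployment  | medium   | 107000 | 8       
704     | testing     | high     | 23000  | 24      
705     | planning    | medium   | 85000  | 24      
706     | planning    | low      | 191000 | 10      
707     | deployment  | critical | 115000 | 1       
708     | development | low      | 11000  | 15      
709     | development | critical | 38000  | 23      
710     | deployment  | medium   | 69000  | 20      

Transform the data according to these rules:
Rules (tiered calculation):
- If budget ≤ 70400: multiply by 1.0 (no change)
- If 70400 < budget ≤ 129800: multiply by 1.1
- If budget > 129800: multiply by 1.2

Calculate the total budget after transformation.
1070300.0

Step 1: Tier 1 (budget ≤ 70400): 4 records, sum = 141000 × 1.0 = 141000.0
Step 2: Tier 2 (70400 < budget ≤ 129800): 3 records, sum = 307000 × 1.1 = 337700.0
Step 3: Tier 3 (budget > 129800): 3 records, sum = 493000 × 1.2 = 591600.0
Step 4: Final sum = 141000.0 + 337700.0 + 591600.0 = 1070300.0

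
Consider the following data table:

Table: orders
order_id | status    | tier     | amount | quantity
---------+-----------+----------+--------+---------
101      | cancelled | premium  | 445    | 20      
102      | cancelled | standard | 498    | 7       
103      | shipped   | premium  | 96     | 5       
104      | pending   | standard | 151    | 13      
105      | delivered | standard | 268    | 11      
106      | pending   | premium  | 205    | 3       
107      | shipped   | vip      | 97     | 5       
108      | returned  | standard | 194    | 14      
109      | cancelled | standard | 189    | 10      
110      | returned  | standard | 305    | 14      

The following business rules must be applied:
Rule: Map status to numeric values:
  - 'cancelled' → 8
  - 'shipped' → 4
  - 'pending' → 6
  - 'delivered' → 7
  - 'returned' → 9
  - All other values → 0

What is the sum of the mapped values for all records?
69

Step 1: Apply mapping to each record
Step 2: Count by status:
  'cancelled': 3 records × 8 = 24
  'shipped': 2 records × 4 = 8
  'pending': 2 records × 6 = 12
  'delivered': 1 records × 7 = 7
  'returned': 2 records × 9 = 18
Step 3: Sum all mapped values = 69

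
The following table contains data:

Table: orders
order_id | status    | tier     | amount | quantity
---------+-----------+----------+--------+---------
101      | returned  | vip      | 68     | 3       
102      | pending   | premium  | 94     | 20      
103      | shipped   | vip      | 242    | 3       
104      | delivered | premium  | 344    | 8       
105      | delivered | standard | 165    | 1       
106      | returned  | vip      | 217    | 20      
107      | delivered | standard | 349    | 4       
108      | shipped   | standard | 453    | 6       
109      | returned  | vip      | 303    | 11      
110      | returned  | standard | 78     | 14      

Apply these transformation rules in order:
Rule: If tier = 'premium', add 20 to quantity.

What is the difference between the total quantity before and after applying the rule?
40

Step 1: Original sum of quantity = 90
Step 2: 2 records have tier = 'premium'
Step 3: Each affected record changes by 20
Step 4: Total change = 2 × 20 = 40
Step 5: New sum = 90 + 40 = 130
Step 6: Difference = |130 - 90| = 40
        (Sum increased by 40)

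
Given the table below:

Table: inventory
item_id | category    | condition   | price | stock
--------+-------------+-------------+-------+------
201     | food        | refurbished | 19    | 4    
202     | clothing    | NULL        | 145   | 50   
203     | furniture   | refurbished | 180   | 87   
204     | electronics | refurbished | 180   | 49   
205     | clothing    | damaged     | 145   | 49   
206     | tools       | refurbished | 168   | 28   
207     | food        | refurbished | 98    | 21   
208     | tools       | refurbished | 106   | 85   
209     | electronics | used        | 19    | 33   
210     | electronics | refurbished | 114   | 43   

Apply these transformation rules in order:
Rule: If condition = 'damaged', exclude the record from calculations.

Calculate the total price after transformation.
1029

Step 1: Identify records where condition = 'damaged'
Step 2: The excluded records sum to 145
Step 3: Original total price = 1174
Step 4: Remaining total = 1174 - 145 = 1029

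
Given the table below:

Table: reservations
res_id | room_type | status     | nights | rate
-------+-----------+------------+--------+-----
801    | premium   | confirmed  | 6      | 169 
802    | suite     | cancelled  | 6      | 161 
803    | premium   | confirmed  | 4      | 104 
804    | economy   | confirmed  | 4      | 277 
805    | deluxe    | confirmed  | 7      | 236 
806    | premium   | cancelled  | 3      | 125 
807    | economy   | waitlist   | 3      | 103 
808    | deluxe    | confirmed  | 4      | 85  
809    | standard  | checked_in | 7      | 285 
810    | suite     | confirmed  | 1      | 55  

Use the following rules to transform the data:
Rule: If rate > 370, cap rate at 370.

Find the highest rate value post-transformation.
285

Step 1: Original maximum rate = 285
Step 2: Check cap of 370 against maximum
Step 3: No records exceed the cap (max 285 <= cap 370), so no capping applies
Step 4: Maximum after transformation = 285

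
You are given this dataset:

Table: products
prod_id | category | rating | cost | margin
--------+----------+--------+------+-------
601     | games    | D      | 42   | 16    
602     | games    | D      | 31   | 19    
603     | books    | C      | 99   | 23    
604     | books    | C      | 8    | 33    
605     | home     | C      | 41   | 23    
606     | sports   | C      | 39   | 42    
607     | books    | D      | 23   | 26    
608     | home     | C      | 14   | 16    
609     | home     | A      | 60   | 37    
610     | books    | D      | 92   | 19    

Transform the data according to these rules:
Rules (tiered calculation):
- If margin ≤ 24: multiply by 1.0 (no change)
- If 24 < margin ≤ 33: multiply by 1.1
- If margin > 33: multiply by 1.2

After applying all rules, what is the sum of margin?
275.7

Step 1: Tier 1 (margin ≤ 24): 6 records, sum = 116 × 1.0 = 116.0
Step 2: Tier 2 (24 < margin ≤ 33): 2 records, sum = 59 × 1.1 = 64.9
Step 3: Tier 3 (margin > 33): 2 records, sum = 79 × 1.2 = 94.8
Step 4: Final sum = 116.0 + 64.9 + 94.8 = 275.7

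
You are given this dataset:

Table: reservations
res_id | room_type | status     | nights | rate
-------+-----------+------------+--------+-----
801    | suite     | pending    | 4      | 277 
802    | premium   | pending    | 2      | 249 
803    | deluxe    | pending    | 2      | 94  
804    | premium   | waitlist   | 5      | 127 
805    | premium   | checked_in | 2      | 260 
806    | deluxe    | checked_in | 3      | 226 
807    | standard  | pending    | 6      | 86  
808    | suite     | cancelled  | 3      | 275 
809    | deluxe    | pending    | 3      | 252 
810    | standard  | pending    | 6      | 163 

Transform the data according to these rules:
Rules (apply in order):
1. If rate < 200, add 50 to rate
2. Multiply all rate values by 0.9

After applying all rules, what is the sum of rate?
1988.1

Step 1: Apply Rule 1 - Add 50 to records with rate < 200
  - 4 records affected: 470 + (4 × 50) = 670
  - Unaffected records: 1539
  - Sum after Rule 1: 2209
Step 2: Apply Rule 2 - Multiply all by 0.9
  - 2209 × 0.9 = 1988.1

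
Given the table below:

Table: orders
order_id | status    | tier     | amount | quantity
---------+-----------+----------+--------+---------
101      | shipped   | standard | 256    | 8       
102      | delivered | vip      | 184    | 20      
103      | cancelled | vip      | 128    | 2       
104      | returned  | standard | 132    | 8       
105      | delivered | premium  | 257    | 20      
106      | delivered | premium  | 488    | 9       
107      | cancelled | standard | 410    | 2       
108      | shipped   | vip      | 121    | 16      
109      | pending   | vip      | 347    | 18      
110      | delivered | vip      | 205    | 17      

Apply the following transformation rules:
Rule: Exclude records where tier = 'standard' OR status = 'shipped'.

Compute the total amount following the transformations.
1609

Step 1: Find records where tier = 'standard' OR status = 'shipped'
Step 2: 4 records match, summing to 919
Step 3: Original sum: 2528
Step 4: Remaining sum = 2528 - 919 = 1609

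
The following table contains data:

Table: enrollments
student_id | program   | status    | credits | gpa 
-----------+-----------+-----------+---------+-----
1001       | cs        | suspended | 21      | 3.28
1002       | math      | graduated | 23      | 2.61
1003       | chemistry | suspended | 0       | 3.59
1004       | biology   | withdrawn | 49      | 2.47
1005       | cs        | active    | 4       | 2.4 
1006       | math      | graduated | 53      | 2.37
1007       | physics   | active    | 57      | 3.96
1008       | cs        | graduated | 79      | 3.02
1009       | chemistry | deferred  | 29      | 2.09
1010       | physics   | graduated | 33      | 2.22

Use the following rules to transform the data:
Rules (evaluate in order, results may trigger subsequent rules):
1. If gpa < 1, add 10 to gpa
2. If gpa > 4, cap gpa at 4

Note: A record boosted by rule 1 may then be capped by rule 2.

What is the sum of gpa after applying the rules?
28.01

Step 1: Apply rule 1 to records with gpa < 1
  - 0 records get bonus of 10
  - Of these, 0 records then exceed 4 and get capped
Step 2: Apply rule 2 to records with gpa > 4
  - 0 records (original) are capped
Step 3: Calculate final sum = 28.01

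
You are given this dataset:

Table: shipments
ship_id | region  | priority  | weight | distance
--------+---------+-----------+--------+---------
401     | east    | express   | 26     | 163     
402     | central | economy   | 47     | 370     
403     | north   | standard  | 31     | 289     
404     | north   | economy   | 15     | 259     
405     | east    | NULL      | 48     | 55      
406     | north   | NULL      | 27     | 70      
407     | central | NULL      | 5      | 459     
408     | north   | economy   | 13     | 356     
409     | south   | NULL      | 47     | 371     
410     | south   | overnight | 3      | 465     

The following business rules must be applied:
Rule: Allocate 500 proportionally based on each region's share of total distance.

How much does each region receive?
central: 145.08, east: 38.15, north: 170.46, south: 146.31

Step 1: Calculate total distance = 2857
Step 2: Calculate each region's proportion:
  central: 829/2857 = 29.02% → 145.08
  east: 218/2857 = 7.63% → 38.15
  north: 974/2857 = 34.09% → 170.46
  south: 836/2857 = 29.26% → 146.31
Step 3: Verify: sum of allocations ≈ 500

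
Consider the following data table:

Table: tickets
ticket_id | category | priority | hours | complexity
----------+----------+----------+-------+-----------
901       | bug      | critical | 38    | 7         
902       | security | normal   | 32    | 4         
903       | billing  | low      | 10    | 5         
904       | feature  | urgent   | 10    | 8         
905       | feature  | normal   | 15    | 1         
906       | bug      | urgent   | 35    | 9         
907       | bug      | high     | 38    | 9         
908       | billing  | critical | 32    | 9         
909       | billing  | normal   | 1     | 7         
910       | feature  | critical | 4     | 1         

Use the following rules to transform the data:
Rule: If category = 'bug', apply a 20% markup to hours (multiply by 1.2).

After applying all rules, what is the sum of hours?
237.2

Step 1: Records with category = 'bug' have total hours = 111
Step 2: Apply multiplier: 111 × 1.2 = 133.2
Step 3: Other records total: 104
Step 4: Final sum = 133.2 + 104 = 237.2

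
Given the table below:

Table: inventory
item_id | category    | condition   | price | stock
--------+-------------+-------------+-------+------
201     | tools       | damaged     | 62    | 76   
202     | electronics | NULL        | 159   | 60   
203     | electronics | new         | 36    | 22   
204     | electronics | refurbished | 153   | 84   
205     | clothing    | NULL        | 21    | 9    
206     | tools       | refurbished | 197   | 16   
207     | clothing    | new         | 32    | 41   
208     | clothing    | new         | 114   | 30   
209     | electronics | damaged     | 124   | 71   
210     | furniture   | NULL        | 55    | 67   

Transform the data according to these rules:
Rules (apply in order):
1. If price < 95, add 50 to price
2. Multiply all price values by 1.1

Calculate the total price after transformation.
1323.3

Step 1: Apply Rule 1 - Add 50 to records with price < 95
  - 5 records affected: 206 + (5 × 50) = 456
  - Unaffected records: 747
  - Sum after Rule 1: 1203
Step 2: Apply Rule 2 - Multiply all by 1.1
  - 1203 × 1.1 = 1323.3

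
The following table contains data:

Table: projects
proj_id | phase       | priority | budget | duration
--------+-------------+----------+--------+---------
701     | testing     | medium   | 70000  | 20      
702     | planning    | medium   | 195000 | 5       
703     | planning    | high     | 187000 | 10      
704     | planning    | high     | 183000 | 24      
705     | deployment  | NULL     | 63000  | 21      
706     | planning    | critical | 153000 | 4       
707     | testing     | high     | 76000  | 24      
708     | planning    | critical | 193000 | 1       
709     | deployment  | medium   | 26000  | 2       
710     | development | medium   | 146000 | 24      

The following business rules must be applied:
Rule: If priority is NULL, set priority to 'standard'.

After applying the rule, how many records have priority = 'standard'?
1

Step 1: Count records where priority IS NULL
Step 2: Found 1 records with NULL priority
Step 3: These records will have priority set to 'standard'
Step 4: Records already having priority = 'standard': 0
Step 5: Answer: 1 + 0 = 1 records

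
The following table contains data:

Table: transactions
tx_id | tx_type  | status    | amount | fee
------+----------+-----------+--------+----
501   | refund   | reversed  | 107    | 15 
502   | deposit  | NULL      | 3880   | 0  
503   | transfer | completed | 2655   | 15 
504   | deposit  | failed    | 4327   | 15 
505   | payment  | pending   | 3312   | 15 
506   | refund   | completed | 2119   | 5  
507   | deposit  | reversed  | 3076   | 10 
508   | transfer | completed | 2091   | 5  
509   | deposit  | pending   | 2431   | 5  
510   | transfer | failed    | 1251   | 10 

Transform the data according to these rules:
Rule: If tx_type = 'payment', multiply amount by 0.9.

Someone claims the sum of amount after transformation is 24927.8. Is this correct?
No, the correct result is 24917.8.

Step 1: Calculate the correct sum after transformation
Step 2: Apply multiplier 0.9 to records where tx_type = 'payment'
Step 3: Correct result = 24917.8
Step 4: Claimed result = 24927.8
Step 5: 24917.8 ≠ 24927.8
Conclusion: The claimed result is incorrect. The correct answer is 24917.8.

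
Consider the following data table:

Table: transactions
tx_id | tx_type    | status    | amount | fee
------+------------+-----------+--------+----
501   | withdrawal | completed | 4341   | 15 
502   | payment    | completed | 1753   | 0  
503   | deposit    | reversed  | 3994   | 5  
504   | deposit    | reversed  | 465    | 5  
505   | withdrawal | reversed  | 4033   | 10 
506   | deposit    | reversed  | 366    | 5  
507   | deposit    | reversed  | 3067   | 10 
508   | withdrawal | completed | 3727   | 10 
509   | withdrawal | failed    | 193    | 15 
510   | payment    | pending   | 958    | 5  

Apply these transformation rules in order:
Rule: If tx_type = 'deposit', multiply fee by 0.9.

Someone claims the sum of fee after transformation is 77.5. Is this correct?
Yes, the result is correct.

Step 1: Calculate the correct sum after transformation
Step 2: Apply multiplier 0.9 to records where tx_type = 'deposit'
Step 3: Correct result = 77.5
Step 4: Claimed result = 77.5
Step 5: 77.5 = 77.5 ✓
Conclusion: The claimed result is correct.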